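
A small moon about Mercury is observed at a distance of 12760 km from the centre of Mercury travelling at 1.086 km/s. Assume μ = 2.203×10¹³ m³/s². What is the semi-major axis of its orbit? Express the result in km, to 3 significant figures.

a ≈ 9690 km

r = 1.276×10⁷ m.
Vis-viva rearranged: 1/a = 2/r − v²/μ = 1.567×10⁻⁷ − 5.354×10⁻⁸ = 1.032×10⁻⁷ m⁻¹.
a = 9.690×10⁶ m = 9689.6 km.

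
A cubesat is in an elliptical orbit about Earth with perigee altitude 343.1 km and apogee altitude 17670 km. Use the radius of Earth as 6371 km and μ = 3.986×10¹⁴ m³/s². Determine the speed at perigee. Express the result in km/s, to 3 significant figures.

r_p = 6371 + 343.1 = 6714.1 km = 6.7141×10⁶ m.
r_a = 6371 + 17670 = 24041 km = 2.4041×10⁷ m.
Semi-major axis a = (r_p + r_a)/2 = 15378 km = 1.538×10⁷ m.
Vis-viva: v² = μ(2/r − 1/a) = 3.986×10¹⁴ × (2.979×10⁻⁷ − 6.503×10⁻⁸) = 9.281×10⁷ m²/s².
v = 9634 m/s = 9.634 km/s.

v ≈ 9.63 km/s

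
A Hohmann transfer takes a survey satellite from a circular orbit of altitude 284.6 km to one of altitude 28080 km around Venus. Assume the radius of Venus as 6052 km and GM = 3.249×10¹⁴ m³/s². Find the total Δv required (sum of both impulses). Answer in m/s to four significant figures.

Δv_total ≈ 3498 m/s

r₁ = 6052 + 284.6 = 6336.6 km = 6.3366×10⁶ m.
r₂ = 6052 + 28080 = 34132 km = 3.4132×10⁷ m.
Transfer ellipse a_t = (r₁ + r₂)/2 = 2.023×10⁷ m.
At r₁: circular v_c1 = √(μ/r₁) = 7161 m/s; transfer-periapsis v_p = √[μ(2/r₁ − 1/a_t)] = 9300 m/s.
Δv₁ = v_p − v_c1 = 2139 m/s.
At r₂: circular v_c2 = √(μ/r₂) = 3085 m/s; transfer-apoapsis v_a = √[μ(2/r₂ − 1/a_t)] = 1727 m/s.
Δv₂ = v_c2 − v_a = 1359 m/s.
Total Δv = Δv₁ + Δv₂ = 3498 m/s.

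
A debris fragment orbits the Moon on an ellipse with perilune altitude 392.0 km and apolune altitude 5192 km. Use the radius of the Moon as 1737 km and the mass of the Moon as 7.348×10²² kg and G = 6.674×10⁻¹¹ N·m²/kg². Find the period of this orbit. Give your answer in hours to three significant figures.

T ≈ 7.60 hours

μ = GM = 6.674×10⁻¹¹ × 7.348×10²² = 4.904×10¹² m³/s².
r_p = 1737 + 392.0 = 2129.0 km = 2.1290×10⁶ m.
r_a = 1737 + 5192 = 6929.0 km = 6.9290×10⁶ m.
Semi-major axis a = (r_p + r_a)/2 = (2129.0 + 6929.0)/2 = 4529.0 km = 4.529×10⁶ m.
By Kepler's third law T = 2π√(a³/μ) = 2π × 4.352×10³ = 2.735×10⁴ s.
= 7.596 hours.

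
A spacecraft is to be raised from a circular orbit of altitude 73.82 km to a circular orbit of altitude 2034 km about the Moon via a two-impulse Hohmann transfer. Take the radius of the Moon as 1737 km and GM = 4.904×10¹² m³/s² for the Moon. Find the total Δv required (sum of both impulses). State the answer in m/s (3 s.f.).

r₁ = 1737 + 73.82 = 1810.8 km = 1.8108×10⁶ m.
r₂ = 1737 + 2034 = 3771.0 km = 3.7710×10⁶ m.
Transfer ellipse a_t = (r₁ + r₂)/2 = 2.791×10⁶ m.
At r₁: circular v_c1 = √(μ/r₁) = 1646 m/s; transfer-perilune v_p = √[μ(2/r₁ − 1/a_t)] = 1913 m/s.
Δv₁ = v_p − v_c1 = 267.3 m/s.
At r₂: circular v_c2 = √(μ/r₂) = 1140 m/s; transfer-apolune v_a = √[μ(2/r₂ − 1/a_t)] = 918.6 m/s.
Δv₂ = v_c2 − v_a = 221.8 m/s.
Total Δv = Δv₁ + Δv₂ = 489.1 m/s.

Δv_total ≈ 489 m/s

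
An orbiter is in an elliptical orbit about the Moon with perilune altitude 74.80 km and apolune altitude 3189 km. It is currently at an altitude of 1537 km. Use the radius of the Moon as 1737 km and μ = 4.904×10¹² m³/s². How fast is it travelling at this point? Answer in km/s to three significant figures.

v ≈ 1.24 km/s

r_p = 1737 + 74.80 = 1811.8 km = 1.8118×10⁶ m.
r_a = 1737 + 3189 = 4926.0 km = 4.9260×10⁶ m.
r = 1737 + 1537 = 3274.0 km = 3.274×10⁶ m.
Semi-major axis a = (r_p + r_a)/2 = 3368.9 km = 3.369×10⁶ m.
Vis-viva: v² = μ(2/r − 1/a) = 4.904×10¹² × (6.109×10⁻⁷ − 2.968×10⁻⁷) = 1.540×10⁶ m²/s².
v = 1241 m/s = 1.241 km/s.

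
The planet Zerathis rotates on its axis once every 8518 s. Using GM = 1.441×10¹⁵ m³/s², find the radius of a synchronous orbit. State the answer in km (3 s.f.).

A synchronous orbit has period T, so by Kepler's third law a = (μT²/4π²)^(1/3).
μT²/4π² = 1.441×10¹⁵ × (8.518×10³)² / 39.48 = 2.648×10²¹ m³.
a = 1.384×10⁷ m = 13835 km.

r_sync ≈ 13800 km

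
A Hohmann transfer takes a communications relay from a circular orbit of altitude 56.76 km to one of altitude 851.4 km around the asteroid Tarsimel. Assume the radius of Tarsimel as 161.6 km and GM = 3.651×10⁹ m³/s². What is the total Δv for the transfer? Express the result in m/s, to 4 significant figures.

r₁ = 161.6 + 56.76 = 218.36 km = 2.1836×10⁵ m.
r₂ = 161.6 + 851.4 = 1013.0 km = 1.0130×10⁶ m.
Transfer ellipse a_t = (r₁ + r₂)/2 = 6.157×10⁵ m.
At r₁: circular v_c1 = √(μ/r₁) = 129.3 m/s; transfer-periapsis v_p = √[μ(2/r₁ − 1/a_t)] = 165.9 m/s.
Δv₁ = v_p − v_c1 = 36.56 m/s.
At r₂: circular v_c2 = √(μ/r₂) = 60.03 m/s; transfer-apoapsis v_a = √[μ(2/r₂ − 1/a_t)] = 35.75 m/s.
Δv₂ = v_c2 − v_a = 24.28 m/s.
Total Δv = Δv₁ + Δv₂ = 60.84 m/s.

Δv_total ≈ 60.84 m/s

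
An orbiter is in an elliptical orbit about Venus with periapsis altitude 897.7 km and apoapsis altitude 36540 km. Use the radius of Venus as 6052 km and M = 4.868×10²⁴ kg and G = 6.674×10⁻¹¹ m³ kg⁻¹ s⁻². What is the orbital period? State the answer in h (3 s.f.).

μ = GM = 6.674×10⁻¹¹ × 4.868×10²⁴ = 3.249×10¹⁴ m³/s².
r_p = 6052 + 897.7 = 6949.7 km = 6.9497×10⁶ m.
r_a = 6052 + 36540 = 42592 km = 4.2592×10⁷ m.
Semi-major axis a = (r_p + r_a)/2 = (6949.7 + 42592)/2 = 24771 km = 2.477×10⁷ m.
By Kepler's third law T = 2π√(a³/μ) = 2π × 6.840×10³ = 4.298×10⁴ s.
= 11.94 h.

T ≈ 11.9 h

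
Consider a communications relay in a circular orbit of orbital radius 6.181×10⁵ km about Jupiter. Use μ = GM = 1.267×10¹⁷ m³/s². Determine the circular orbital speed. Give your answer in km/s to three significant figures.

v ≈ 14.3 km/s

r = 6.181×10⁵ km = 6.181×10⁸ m.
For a circular orbit v = √(μ/r) = √(1.267×10¹⁷ / 6.181×10⁸) = √(2.050×10⁸) = 14320 m/s.
That is 14.32 km/s.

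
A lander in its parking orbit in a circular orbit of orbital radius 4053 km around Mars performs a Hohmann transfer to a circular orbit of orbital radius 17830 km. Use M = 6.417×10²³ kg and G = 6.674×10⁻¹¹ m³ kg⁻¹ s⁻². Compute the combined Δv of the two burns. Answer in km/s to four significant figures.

μ = GM = 6.674×10⁻¹¹ × 6.417×10²³ = 4.283×10¹³ m³/s².
r₁ = 4053 km = 4.053×10⁶ m.
r₂ = 17830 km = 1.783×10⁷ m.
Transfer ellipse a_t = (r₁ + r₂)/2 = 1.094×10⁷ m.
At r₁: circular v_c1 = √(μ/r₁) = 3251 m/s; transfer-periapsis v_p = √[μ(2/r₁ − 1/a_t)] = 4150 m/s.
Δv₁ = v_p − v_c1 = 899.0 m/s.
At r₂: circular v_c2 = √(μ/r₂) = 1550 m/s; transfer-apoapsis v_a = √[μ(2/r₂ − 1/a_t)] = 943.3 m/s.
Δv₂ = v_c2 − v_a = 606.6 m/s.
Total Δv = Δv₁ + Δv₂ = 1506 m/s = 1.506 km/s.

Δv_total ≈ 1.506 km/s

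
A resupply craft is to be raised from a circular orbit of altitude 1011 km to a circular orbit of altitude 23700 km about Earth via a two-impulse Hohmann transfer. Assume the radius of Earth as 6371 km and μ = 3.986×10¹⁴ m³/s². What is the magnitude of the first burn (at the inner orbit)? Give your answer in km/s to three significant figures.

Δv ≈ 1.96 km/s

r₁ = 6371 + 1011 = 7382.0 km = 7.3820×10⁶ m.
r₂ = 6371 + 23700 = 30071 km = 3.0071×10⁷ m.
Transfer ellipse a_t = (r₁ + r₂)/2 = 1.873×10⁷ m.
At r₁: circular v_c1 = √(μ/r₁) = 7348 m/s; transfer-perigee v_p = √[μ(2/r₁ − 1/a_t)] = 9312 m/s.
Δv₁ = v_p − v_c1 = 1963 m/s.
= 1.963 km/s.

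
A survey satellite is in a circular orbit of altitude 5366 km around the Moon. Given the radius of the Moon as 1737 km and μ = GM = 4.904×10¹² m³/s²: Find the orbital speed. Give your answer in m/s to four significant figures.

r = 1737 + 5366 = 7103.0 km = 7.1030×10⁶ m.
For a circular orbit v = √(μ/r) = √(4.904×10¹² / 7.103×10⁶) = √(6.904×10⁵) = 830.9 m/s.

v ≈ 830.9 m/s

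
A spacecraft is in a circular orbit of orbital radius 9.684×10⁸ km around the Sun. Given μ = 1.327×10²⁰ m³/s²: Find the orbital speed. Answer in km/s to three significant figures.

r = 9.684×10⁸ km = 9.684×10¹¹ m.
For a circular orbit v = √(μ/r) = √(1.327×10²⁰ / 9.684×10¹¹) = √(1.370×10⁸) = 11710 m/s.
That is 11.71 km/s.

v ≈ 11.7 km/s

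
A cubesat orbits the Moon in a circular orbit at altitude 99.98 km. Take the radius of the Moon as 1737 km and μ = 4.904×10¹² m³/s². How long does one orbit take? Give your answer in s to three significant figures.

r = 1737 + 99.98 = 1837.0 km = 1.8370×10⁶ m.
Kepler's third law: T = 2π√(r³/μ) = 2π√((1.837×10⁶)³ / 4.904×10¹²).
r³/μ = 1.264×10⁶ s², so T = 2π × 1.124×10³ = 7.064×10³ s.

T ≈ 7060 s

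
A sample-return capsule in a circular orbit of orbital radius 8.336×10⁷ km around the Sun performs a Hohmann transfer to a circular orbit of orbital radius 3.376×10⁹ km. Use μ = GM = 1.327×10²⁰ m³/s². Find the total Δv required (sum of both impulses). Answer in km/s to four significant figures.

Δv_total ≈ 20.74 km/s

r₁ = 8.336×10⁷ km = 8.336×10¹⁰ m.
r₂ = 3.376×10⁹ km = 3.376×10¹² m.
Transfer ellipse a_t = (r₁ + r₂)/2 = 1.730×10¹² m.
At r₁: circular v_c1 = √(μ/r₁) = 39900 m/s; transfer-perihelion v_p = √[μ(2/r₁ − 1/a_t)] = 55740 m/s.
Δv₁ = v_p − v_c1 = 15840 m/s.
At r₂: circular v_c2 = √(μ/r₂) = 6270 m/s; transfer-aphelion v_a = √[μ(2/r₂ − 1/a_t)] = 1376 m/s.
Δv₂ = v_c2 − v_a = 4893 m/s.
Total Δv = Δv₁ + Δv₂ = 20740 m/s = 20.74 km/s.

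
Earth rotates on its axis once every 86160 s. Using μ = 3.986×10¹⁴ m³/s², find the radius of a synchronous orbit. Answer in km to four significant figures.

r_sync ≈ 42160 km

A synchronous orbit has period T, so by Kepler's third law a = (μT²/4π²)^(1/3).
μT²/4π² = 3.986×10¹⁴ × (8.616×10⁴)² / 39.48 = 7.495×10²² m³.
a = 4.216×10⁷ m = 42163 km.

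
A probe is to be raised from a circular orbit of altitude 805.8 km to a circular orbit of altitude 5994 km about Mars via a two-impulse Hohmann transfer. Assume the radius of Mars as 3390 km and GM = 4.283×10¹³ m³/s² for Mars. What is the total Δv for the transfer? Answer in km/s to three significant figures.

r₁ = 3390 + 805.8 = 4195.8 km = 4.1958×10⁶ m.
r₂ = 3390 + 5994 = 9384.0 km = 9.3840×10⁶ m.
Transfer ellipse a_t = (r₁ + r₂)/2 = 6.790×10⁶ m.
At r₁: circular v_c1 = √(μ/r₁) = 3195 m/s; transfer-periapsis v_p = √[μ(2/r₁ − 1/a_t)] = 3756 m/s.
Δv₁ = v_p − v_c1 = 561.1 m/s.
At r₂: circular v_c2 = √(μ/r₂) = 2136 m/s; transfer-apoapsis v_a = √[μ(2/r₂ − 1/a_t)] = 1679 m/s.
Δv₂ = v_c2 − v_a = 457.0 m/s.
Total Δv = Δv₁ + Δv₂ = 1018 m/s = 1.018 km/s.

Δv_total ≈ 1.02 km/s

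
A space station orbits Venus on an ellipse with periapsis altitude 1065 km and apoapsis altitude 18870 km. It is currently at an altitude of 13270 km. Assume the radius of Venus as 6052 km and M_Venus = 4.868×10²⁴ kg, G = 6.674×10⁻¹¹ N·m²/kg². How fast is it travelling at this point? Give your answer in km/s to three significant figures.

μ = GM = 6.674×10⁻¹¹ × 4.868×10²⁴ = 3.249×10¹⁴ m³/s².
r_p = 6052 + 1065 = 7117.0 km = 7.1170×10⁶ m.
r_a = 6052 + 18870 = 24922 km = 2.4922×10⁷ m.
r = 6052 + 13270 = 19322 km = 1.932×10⁷ m.
Semi-major axis a = (r_p + r_a)/2 = 16020 km = 1.602×10⁷ m.
Vis-viva: v² = μ(2/r − 1/a) = 3.249×10¹⁴ × (1.035×10⁻⁷ − 6.242×10⁻⁸) = 1.335×10⁷ m²/s².
v = 3654 m/s = 3.654 km/s.

v ≈ 3.65 km/s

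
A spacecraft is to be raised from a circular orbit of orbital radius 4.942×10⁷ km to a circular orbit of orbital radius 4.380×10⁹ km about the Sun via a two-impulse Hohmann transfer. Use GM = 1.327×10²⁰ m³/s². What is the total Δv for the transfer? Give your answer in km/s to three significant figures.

Δv_total ≈ 25.7 km/s

r₁ = 4.942×10⁷ km = 4.942×10¹⁰ m.
r₂ = 4.380×10⁹ km = 4.380×10¹² m.
Transfer ellipse a_t = (r₁ + r₂)/2 = 2.215×10¹² m.
At r₁: circular v_c1 = √(μ/r₁) = 51820 m/s; transfer-perihelion v_p = √[μ(2/r₁ − 1/a_t)] = 72870 m/s.
Δv₁ = v_p − v_c1 = 21050 m/s.
At r₂: circular v_c2 = √(μ/r₂) = 5504 m/s; transfer-aphelion v_a = √[μ(2/r₂ − 1/a_t)] = 822.2 m/s.
Δv₂ = v_c2 − v_a = 4682 m/s.
Total Δv = Δv₁ + Δv₂ = 25740 m/s = 25.74 km/s.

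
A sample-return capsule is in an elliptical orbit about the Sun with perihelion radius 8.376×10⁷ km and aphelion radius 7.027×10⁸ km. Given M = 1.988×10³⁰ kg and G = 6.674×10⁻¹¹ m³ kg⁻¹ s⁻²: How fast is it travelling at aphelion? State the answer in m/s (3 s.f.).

μ = GM = 6.674×10⁻¹¹ × 1.988×10³⁰ = 1.327×10²⁰ m³/s².
Semi-major axis a = (r_p + r_a)/2 = 3.9323×10⁸ km = 3.932×10¹¹ m.
Vis-viva: v² = μ(2/r − 1/a) = 1.327×10²⁰ × (2.846×10⁻¹² − 2.543×10⁻¹²) = 4.022×10⁷ m²/s².
v = 6342 m/s.

v ≈ 6340 m/s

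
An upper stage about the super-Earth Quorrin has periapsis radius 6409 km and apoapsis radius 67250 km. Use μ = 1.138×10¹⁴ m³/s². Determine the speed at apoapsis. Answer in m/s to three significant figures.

Semi-major axis a = (r_p + r_a)/2 = 36830 km = 3.683×10⁷ m.
Vis-viva: v² = μ(2/r − 1/a) = 1.138×10¹⁴ × (2.974×10⁻⁸ − 2.715×10⁻⁸) = 2.945×10⁵ m²/s².
v = 542.7 m/s.

v ≈ 543 m/s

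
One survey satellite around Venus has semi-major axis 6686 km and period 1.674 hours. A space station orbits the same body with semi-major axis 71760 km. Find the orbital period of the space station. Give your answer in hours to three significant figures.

Kepler's third law: T² ∝ a³, so T₂ = T₁ (a₂/a₁)^(3/2).
a₂/a₁ = 10.73, (a₂/a₁)^(3/2) = 35.16.
T₂ = 1.674 × 35.16 = 58.86 hours.

T₂ ≈ 58.9 hours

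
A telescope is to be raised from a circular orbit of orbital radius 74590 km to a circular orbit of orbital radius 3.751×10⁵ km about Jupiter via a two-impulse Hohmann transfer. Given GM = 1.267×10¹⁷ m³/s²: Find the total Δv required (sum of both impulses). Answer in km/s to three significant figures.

r₁ = 74590 km = 7.459×10⁷ m.
r₂ = 3.751×10⁵ km = 3.751×10⁸ m.
Transfer ellipse a_t = (r₁ + r₂)/2 = 2.248×10⁸ m.
At r₁: circular v_c1 = √(μ/r₁) = 41210 m/s; transfer-perijove v_p = √[μ(2/r₁ − 1/a_t)] = 53230 m/s.
Δv₁ = v_p − v_c1 = 12020 m/s.
At r₂: circular v_c2 = √(μ/r₂) = 18380 m/s; transfer-apojove v_a = √[μ(2/r₂ − 1/a_t)] = 10590 m/s.
Δv₂ = v_c2 − v_a = 7793 m/s.
Total Δv = Δv₁ + Δv₂ = 19810 m/s = 19.81 km/s.

Δv_total ≈ 19.8 km/s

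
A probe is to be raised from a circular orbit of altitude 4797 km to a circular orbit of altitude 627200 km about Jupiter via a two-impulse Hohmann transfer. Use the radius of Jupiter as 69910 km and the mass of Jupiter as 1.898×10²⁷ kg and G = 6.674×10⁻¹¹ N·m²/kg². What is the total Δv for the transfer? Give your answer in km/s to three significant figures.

Δv_total ≈ 21.7 km/s

μ = GM = 6.674×10⁻¹¹ × 1.898×10²⁷ = 1.267×10¹⁷ m³/s².
r₁ = 69910 + 4797 = 74707 km = 7.4707×10⁷ m.
r₂ = 69910 + 627200 = 697110 km = 6.9711×10⁸ m.
Transfer ellipse a_t = (r₁ + r₂)/2 = 3.859×10⁸ m.
At r₁: circular v_c1 = √(μ/r₁) = 41180 m/s; transfer-perijove v_p = √[μ(2/r₁ − 1/a_t)] = 55340 m/s.
Δv₁ = v_p − v_c1 = 14170 m/s.
At r₂: circular v_c2 = √(μ/r₂) = 13480 m/s; transfer-apojove v_a = √[μ(2/r₂ − 1/a_t)] = 5931 m/s.
Δv₂ = v_c2 − v_a = 7549 m/s.
Total Δv = Δv₁ + Δv₂ = 21720 m/s = 21.72 km/s.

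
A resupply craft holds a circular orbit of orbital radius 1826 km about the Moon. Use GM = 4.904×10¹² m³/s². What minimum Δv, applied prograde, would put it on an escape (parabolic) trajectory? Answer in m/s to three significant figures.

Δv ≈ 679 m/s

r = 1826 km = 1.826×10⁶ m.
Circular speed v_c = √(μ/r) = 1639 m/s.
Escape speed v_esc = √(2μ/r) = √2 × v_c = 2318 m/s.
Δv = v_esc − v_c = 678.8 m/s.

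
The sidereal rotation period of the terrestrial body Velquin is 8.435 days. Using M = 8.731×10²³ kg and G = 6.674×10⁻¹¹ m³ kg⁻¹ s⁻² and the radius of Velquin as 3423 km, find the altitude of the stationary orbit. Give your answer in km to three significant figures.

μ = GM = 6.674×10⁻¹¹ × 8.731×10²³ = 5.827×10¹³ m³/s².
T = 8.435 days = 7.288×10⁵ s.
A synchronous orbit has period T, so by Kepler's third law a = (μT²/4π²)^(1/3).
μT²/4π² = 5.827×10¹³ × (7.288×10⁵)² / 39.48 = 7.839×10²³ m³.
a = 9.221×10⁷ m = 92207 km.
Altitude h = a − R = 92207 − 3423 = 88784 km.

h_sync ≈ 88800 km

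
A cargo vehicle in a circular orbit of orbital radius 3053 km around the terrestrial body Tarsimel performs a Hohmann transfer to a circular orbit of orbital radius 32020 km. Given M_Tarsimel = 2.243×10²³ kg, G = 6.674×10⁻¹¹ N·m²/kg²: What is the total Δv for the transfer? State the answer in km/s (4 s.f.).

μ = GM = 6.674×10⁻¹¹ × 2.243×10²³ = 1.497×10¹³ m³/s².
r₁ = 3053 km = 3.053×10⁶ m.
r₂ = 32020 km = 3.202×10⁷ m.
Transfer ellipse a_t = (r₁ + r₂)/2 = 1.754×10⁷ m.
At r₁: circular v_c1 = √(μ/r₁) = 2214 m/s; transfer-periapsis v_p = √[μ(2/r₁ − 1/a_t)] = 2992 m/s.
Δv₁ = v_p − v_c1 = 777.8 m/s.
At r₂: circular v_c2 = √(μ/r₂) = 683.7 m/s; transfer-apoapsis v_a = √[μ(2/r₂ − 1/a_t)] = 285.3 m/s.
Δv₂ = v_c2 − v_a = 398.5 m/s.
Total Δv = Δv₁ + Δv₂ = 1176 m/s = 1.176 km/s.

Δv_total ≈ 1.176 km/s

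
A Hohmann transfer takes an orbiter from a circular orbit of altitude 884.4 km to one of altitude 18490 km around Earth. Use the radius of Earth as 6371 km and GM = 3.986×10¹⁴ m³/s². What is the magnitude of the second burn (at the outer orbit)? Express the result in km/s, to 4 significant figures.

r₁ = 6371 + 884.4 = 7255.4 km = 7.2554×10⁶ m.
r₂ = 6371 + 18490 = 24861 km = 2.4861×10⁷ m.
Transfer ellipse a_t = (r₁ + r₂)/2 = 1.606×10⁷ m.
At r₁: circular v_c1 = √(μ/r₁) = 7412 m/s; transfer-perigee v_p = √[μ(2/r₁ − 1/a_t)] = 9223 m/s.
At r₂: circular v_c2 = √(μ/r₂) = 4004 m/s; transfer-apogee v_a = √[μ(2/r₂ − 1/a_t)] = 2691 m/s.
Δv₂ = v_c2 − v_a = 1313 m/s.
= 1.313 km/s.

Δv ≈ 1.313 km/s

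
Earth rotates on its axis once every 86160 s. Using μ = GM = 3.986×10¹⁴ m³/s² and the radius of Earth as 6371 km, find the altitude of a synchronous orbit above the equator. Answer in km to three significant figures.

h_sync ≈ 35800 km

A synchronous orbit has period T, so by Kepler's third law a = (μT²/4π²)^(1/3).
μT²/4π² = 3.986×10¹⁴ × (8.616×10⁴)² / 39.48 = 7.495×10²² m³.
a = 4.216×10⁷ m = 42163 km.
Altitude h = a − R = 42163 − 6371 = 35792 km.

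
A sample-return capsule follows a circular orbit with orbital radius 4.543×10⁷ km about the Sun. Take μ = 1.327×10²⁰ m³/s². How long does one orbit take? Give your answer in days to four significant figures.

r = 4.543×10⁷ km = 4.543×10¹⁰ m.
Kepler's third law: T = 2π√(r³/μ) = 2π√((4.543×10¹⁰)³ / 1.327×10²⁰).
r³/μ = 7.066×10¹¹ s², so T = 2π × 8.406×10⁵ = 5.282×10⁶ s.
Converting: 5.282×10⁶ s ÷ 86400 = 61.13 days.

T ≈ 61.13 days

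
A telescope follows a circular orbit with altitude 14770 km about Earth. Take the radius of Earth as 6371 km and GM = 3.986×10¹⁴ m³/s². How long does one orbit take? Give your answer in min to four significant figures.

r = 6371 + 14770 = 21141 km = 2.1141×10⁷ m.
Kepler's third law: T = 2π√(r³/μ) = 2π√((2.114×10⁷)³ / 3.986×10¹⁴).
r³/μ = 2.370×10⁷ s², so T = 2π × 4.869×10³ = 3.059×10⁴ s.
Converting: 3.059×10⁴ s ÷ 60.00 = 509.9 min.

T ≈ 509.9 min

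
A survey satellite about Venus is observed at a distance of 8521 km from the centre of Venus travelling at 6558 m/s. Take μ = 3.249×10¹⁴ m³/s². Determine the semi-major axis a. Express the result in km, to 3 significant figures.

r = 8.521×10⁶ m.
Specific orbital energy ε = v²/2 − μ/r = (6558)²/2 − 3.249×10¹⁴/8.521×10⁶ = -1.663×10⁷ J/kg.
Since ε = −μ/(2a), a = −μ/(2ε) = 9.771×10⁶ m = 9771.0 km.

a ≈ 9770 km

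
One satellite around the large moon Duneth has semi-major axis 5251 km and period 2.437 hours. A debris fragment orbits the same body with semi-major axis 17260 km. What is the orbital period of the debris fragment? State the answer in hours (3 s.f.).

Kepler's third law: T² ∝ a³, so T₂ = T₁ (a₂/a₁)^(3/2).
a₂/a₁ = 3.287, (a₂/a₁)^(3/2) = 5.959.
T₂ = 2.437 × 5.959 = 14.52 hours.

T₂ ≈ 14.5 hours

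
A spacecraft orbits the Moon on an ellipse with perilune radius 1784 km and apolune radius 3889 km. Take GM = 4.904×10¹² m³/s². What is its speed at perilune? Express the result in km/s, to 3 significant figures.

v ≈ 1.94 km/s

Semi-major axis a = (r_p + r_a)/2 = 2836.5 km = 2.836×10⁶ m.
Vis-viva: v² = μ(2/r − 1/a) = 4.904×10¹² × (1.121×10⁻⁶ − 3.525×10⁻⁷) = 3.769×10⁶ m²/s².
v = 1941 m/s = 1.941 km/s.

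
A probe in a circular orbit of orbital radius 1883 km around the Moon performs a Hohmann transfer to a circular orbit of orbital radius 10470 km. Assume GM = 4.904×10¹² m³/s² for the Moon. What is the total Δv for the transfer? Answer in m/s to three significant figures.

r₁ = 1883 km = 1.883×10⁶ m.
r₂ = 10470 km = 1.047×10⁷ m.
Transfer ellipse a_t = (r₁ + r₂)/2 = 6.176×10⁶ m.
At r₁: circular v_c1 = √(μ/r₁) = 1614 m/s; transfer-perilune v_p = √[μ(2/r₁ − 1/a_t)] = 2101 m/s.
Δv₁ = v_p − v_c1 = 487.3 m/s.
At r₂: circular v_c2 = √(μ/r₂) = 684.4 m/s; transfer-apolune v_a = √[μ(2/r₂ − 1/a_t)] = 377.9 m/s.
Δv₂ = v_c2 − v_a = 306.5 m/s.
Total Δv = Δv₁ + Δv₂ = 793.8 m/s.

Δv_total ≈ 794 m/s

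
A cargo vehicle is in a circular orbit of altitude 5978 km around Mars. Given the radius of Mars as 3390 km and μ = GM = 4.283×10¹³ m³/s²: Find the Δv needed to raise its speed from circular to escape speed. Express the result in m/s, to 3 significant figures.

Δv ≈ 886 m/s

r = 3390 + 5978 = 9368.0 km = 9.3680×10⁶ m.
Circular speed v_c = √(μ/r) = 2138 m/s.
Escape speed v_esc = √(2μ/r) = √2 × v_c = 3024 m/s.
Δv = v_esc − v_c = 885.7 m/s.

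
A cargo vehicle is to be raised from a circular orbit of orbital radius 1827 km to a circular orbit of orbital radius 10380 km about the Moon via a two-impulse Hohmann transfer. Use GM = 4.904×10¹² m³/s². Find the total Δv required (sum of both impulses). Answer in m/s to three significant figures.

r₁ = 1827 km = 1.827×10⁶ m.
r₂ = 10380 km = 1.038×10⁷ m.
Transfer ellipse a_t = (r₁ + r₂)/2 = 6.104×10⁶ m.
At r₁: circular v_c1 = √(μ/r₁) = 1638 m/s; transfer-perilune v_p = √[μ(2/r₁ − 1/a_t)] = 2137 m/s.
Δv₁ = v_p − v_c1 = 498.2 m/s.
At r₂: circular v_c2 = √(μ/r₂) = 687.3 m/s; transfer-apolune v_a = √[μ(2/r₂ − 1/a_t)] = 376.1 m/s.
Δv₂ = v_c2 − v_a = 311.3 m/s.
Total Δv = Δv₁ + Δv₂ = 809.5 m/s.

Δv_total ≈ 810 m/s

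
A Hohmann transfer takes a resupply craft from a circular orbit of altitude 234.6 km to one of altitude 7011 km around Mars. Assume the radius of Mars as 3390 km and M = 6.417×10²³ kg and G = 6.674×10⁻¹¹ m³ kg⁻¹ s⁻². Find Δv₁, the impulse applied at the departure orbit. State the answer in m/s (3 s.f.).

Δv ≈ 749 m/s

μ = GM = 6.674×10⁻¹¹ × 6.417×10²³ = 4.283×10¹³ m³/s².
r₁ = 3390 + 234.6 = 3624.6 km = 3.6246×10⁶ m.
r₂ = 3390 + 7011 = 10401 km = 1.0401×10⁷ m.
Transfer ellipse a_t = (r₁ + r₂)/2 = 7.013×10⁶ m.
At r₁: circular v_c1 = √(μ/r₁) = 3437 m/s; transfer-periapsis v_p = √[μ(2/r₁ − 1/a_t)] = 4186 m/s.
Δv₁ = v_p − v_c1 = 748.8 m/s.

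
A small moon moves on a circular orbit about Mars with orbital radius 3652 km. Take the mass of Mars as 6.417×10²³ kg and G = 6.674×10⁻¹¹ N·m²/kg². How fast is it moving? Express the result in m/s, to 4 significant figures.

v ≈ 3424 m/s

μ = GM = 6.674×10⁻¹¹ × 6.417×10²³ = 4.283×10¹³ m³/s².
r = 3652 km = 3.652×10⁶ m.
For a circular orbit v = √(μ/r) = √(4.283×10¹³ / 3.652×10⁶) = √(1.173×10⁷) = 3424 m/s.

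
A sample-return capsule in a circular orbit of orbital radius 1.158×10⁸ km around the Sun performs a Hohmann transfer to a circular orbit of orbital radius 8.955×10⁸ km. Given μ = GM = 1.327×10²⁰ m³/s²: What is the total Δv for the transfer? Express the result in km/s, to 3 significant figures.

Δv_total ≈ 17.5 km/s

r₁ = 1.158×10⁸ km = 1.158×10¹¹ m.
r₂ = 8.955×10⁸ km = 8.955×10¹¹ m.
Transfer ellipse a_t = (r₁ + r₂)/2 = 5.056×10¹¹ m.
At r₁: circular v_c1 = √(μ/r₁) = 33850 m/s; transfer-perihelion v_p = √[μ(2/r₁ − 1/a_t)] = 45050 m/s.
Δv₁ = v_p − v_c1 = 11200 m/s.
At r₂: circular v_c2 = √(μ/r₂) = 12170 m/s; transfer-aphelion v_a = √[μ(2/r₂ − 1/a_t)] = 5825 m/s.
Δv₂ = v_c2 − v_a = 6348 m/s.
Total Δv = Δv₁ + Δv₂ = 17550 m/s = 17.55 km/s.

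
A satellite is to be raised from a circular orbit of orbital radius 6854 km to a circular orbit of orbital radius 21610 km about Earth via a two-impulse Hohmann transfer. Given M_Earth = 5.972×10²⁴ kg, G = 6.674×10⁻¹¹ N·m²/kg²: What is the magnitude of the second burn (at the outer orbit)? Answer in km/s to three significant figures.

Δv ≈ 1.31 km/s

μ = GM = 6.674×10⁻¹¹ × 5.972×10²⁴ = 3.986×10¹⁴ m³/s².
r₁ = 6854 km = 6.854×10⁶ m.
r₂ = 21610 km = 2.161×10⁷ m.
Transfer ellipse a_t = (r₁ + r₂)/2 = 1.423×10⁷ m.
At r₁: circular v_c1 = √(μ/r₁) = 7626 m/s; transfer-perigee v_p = √[μ(2/r₁ − 1/a_t)] = 9397 m/s.
At r₂: circular v_c2 = √(μ/r₂) = 4295 m/s; transfer-apogee v_a = √[μ(2/r₂ − 1/a_t)] = 2980 m/s.
Δv₂ = v_c2 − v_a = 1314 m/s.
= 1.314 km/s.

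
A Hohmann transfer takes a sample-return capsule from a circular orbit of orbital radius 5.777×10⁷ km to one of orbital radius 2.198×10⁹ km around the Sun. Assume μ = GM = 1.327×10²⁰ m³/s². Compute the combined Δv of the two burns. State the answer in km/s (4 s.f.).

Δv_total ≈ 24.99 km/s

r₁ = 5.777×10⁷ km = 5.777×10¹⁰ m.
r₂ = 2.198×10⁹ km = 2.198×10¹² m.
Transfer ellipse a_t = (r₁ + r₂)/2 = 1.128×10¹² m.
At r₁: circular v_c1 = √(μ/r₁) = 47930 m/s; transfer-perihelion v_p = √[μ(2/r₁ − 1/a_t)] = 66910 m/s.
Δv₁ = v_p − v_c1 = 18980 m/s.
At r₂: circular v_c2 = √(μ/r₂) = 7770 m/s; transfer-aphelion v_a = √[μ(2/r₂ − 1/a_t)] = 1758 m/s.
Δv₂ = v_c2 − v_a = 6012 m/s.
Total Δv = Δv₁ + Δv₂ = 24990 m/s = 24.99 km/s.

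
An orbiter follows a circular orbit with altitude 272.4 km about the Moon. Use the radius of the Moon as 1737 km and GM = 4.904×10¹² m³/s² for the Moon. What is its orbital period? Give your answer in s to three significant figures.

T ≈ 8080 s

r = 1737 + 272.4 = 2009.4 km = 2.0094×10⁶ m.
Kepler's third law: T = 2π√(r³/μ) = 2π√((2.009×10⁶)³ / 4.904×10¹²).
r³/μ = 1.654×10⁶ s², so T = 2π × 1.286×10³ = 8.082×10³ s.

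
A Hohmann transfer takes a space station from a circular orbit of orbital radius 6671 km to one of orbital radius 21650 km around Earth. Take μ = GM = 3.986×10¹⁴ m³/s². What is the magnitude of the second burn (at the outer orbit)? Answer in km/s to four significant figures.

r₁ = 6671 km = 6.671×10⁶ m.
r₂ = 21650 km = 2.165×10⁷ m.
Transfer ellipse a_t = (r₁ + r₂)/2 = 1.416×10⁷ m.
At r₁: circular v_c1 = √(μ/r₁) = 7730 m/s; transfer-perigee v_p = √[μ(2/r₁ − 1/a_t)] = 9558 m/s.
At r₂: circular v_c2 = √(μ/r₂) = 4291 m/s; transfer-apogee v_a = √[μ(2/r₂ − 1/a_t)] = 2945 m/s.
Δv₂ = v_c2 − v_a = 1346 m/s.
= 1.346 km/s.

Δv ≈ 1.346 km/s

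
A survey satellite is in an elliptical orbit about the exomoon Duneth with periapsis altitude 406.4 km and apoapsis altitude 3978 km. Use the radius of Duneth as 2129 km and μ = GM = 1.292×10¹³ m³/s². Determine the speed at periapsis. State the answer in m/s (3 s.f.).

v ≈ 2680 m/s

r_p = 2129 + 406.4 = 2535.4 km = 2.5354×10⁶ m.
r_a = 2129 + 3978 = 6107.0 km = 6.1070×10⁶ m.
Semi-major axis a = (r_p + r_a)/2 = 4321.2 km = 4.321×10⁶ m.
Vis-viva: v² = μ(2/r − 1/a) = 1.292×10¹³ × (7.888×10⁻⁷ − 2.314×10⁻⁷) = 7.202×10⁶ m²/s².
v = 2684 m/s.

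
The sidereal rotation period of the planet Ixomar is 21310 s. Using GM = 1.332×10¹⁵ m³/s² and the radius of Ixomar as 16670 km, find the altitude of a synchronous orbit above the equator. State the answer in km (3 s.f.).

h_sync ≈ 8170 km

A synchronous orbit has period T, so by Kepler's third law a = (μT²/4π²)^(1/3).
μT²/4π² = 1.332×10¹⁵ × (2.131×10⁴)² / 39.48 = 1.532×10²² m³.
a = 2.484×10⁷ m = 24837 km.
Altitude h = a − R = 24837 − 16670 = 8167.3 km.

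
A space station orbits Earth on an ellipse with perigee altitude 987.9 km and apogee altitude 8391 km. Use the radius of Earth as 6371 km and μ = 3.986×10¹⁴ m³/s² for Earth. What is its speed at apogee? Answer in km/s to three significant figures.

v ≈ 4.24 km/s

r_p = 6371 + 987.9 = 7358.9 km = 7.3589×10⁶ m.
r_a = 6371 + 8391 = 14762 km = 1.4762×10⁷ m.
Semi-major axis a = (r_p + r_a)/2 = 11060 km = 1.106×10⁷ m.
Vis-viva: v² = μ(2/r − 1/a) = 3.986×10¹⁴ × (1.355×10⁻⁷ − 9.041×10⁻⁸) = 1.797×10⁷ m²/s².
v = 4239 m/s = 4.239 km/s.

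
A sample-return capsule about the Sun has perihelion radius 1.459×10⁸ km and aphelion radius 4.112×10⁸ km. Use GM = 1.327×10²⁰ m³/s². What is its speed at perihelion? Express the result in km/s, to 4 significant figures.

v ≈ 36.64 km/s

Semi-major axis a = (r_p + r_a)/2 = 2.7855×10⁸ km = 2.786×10¹¹ m.
Vis-viva: v² = μ(2/r − 1/a) = 1.327×10²⁰ × (1.371×10⁻¹¹ − 3.590×10⁻¹²) = 1.343×10⁹ m²/s².
v = 36640 m/s = 36.64 km/s.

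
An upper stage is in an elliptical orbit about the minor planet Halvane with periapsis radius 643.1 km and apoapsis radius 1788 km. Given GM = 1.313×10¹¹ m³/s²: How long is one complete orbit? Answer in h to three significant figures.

Semi-major axis a = (r_p + r_a)/2 = (643.10 + 1788.0)/2 = 1215.5 km = 1.216×10⁶ m.
By Kepler's third law T = 2π√(a³/μ) = 2π × 3.699×10³ = 2.324×10⁴ s.
= 6.455 h.

T ≈ 6.46 h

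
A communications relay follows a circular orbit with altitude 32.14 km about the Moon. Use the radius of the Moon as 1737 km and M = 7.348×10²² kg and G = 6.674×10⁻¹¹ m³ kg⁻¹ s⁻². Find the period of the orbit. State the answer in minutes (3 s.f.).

μ = GM = 6.674×10⁻¹¹ × 7.348×10²² = 4.904×10¹² m³/s².
r = 1737 + 32.14 = 1769.1 km = 1.7691×10⁶ m.
Kepler's third law: T = 2π√(r³/μ) = 2π√((1.769×10⁶)³ / 4.904×10¹²).
r³/μ = 1.129×10⁶ s², so T = 2π × 1.063×10³ = 6.676×10³ s.
Converting: 6.676×10³ s ÷ 60.00 = 111.3 minutes.

T ≈ 111 minutes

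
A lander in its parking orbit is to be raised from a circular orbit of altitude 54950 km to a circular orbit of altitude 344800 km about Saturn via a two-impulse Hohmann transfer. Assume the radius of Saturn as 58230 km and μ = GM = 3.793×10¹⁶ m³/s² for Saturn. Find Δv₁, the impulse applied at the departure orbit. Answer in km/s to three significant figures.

Δv ≈ 4.57 km/s

r₁ = 58230 + 54950 = 113180 km = 1.1318×10⁸ m.
r₂ = 58230 + 344800 = 403030 km = 4.0303×10⁸ m.
Transfer ellipse a_t = (r₁ + r₂)/2 = 2.581×10⁸ m.
At r₁: circular v_c1 = √(μ/r₁) = 18310 m/s; transfer-perikrone v_p = √[μ(2/r₁ − 1/a_t)] = 22880 m/s.
Δv₁ = v_p − v_c1 = 4569 m/s.
= 4.569 km/s.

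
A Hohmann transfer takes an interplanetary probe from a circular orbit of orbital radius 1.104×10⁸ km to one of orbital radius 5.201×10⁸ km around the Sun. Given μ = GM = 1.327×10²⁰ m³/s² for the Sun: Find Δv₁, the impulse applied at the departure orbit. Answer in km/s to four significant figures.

Δv ≈ 9.862 km/s

r₁ = 1.104×10⁸ km = 1.104×10¹¹ m.
r₂ = 5.201×10⁸ km = 5.201×10¹¹ m.
Transfer ellipse a_t = (r₁ + r₂)/2 = 3.152×10¹¹ m.
At r₁: circular v_c1 = √(μ/r₁) = 34670 m/s; transfer-perihelion v_p = √[μ(2/r₁ − 1/a_t)] = 44530 m/s.
Δv₁ = v_p − v_c1 = 9862 m/s.
= 9.862 km/s.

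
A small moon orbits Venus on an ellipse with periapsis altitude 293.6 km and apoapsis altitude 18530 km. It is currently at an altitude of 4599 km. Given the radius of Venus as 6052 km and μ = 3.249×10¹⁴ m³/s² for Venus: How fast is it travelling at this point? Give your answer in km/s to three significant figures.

v ≈ 6.32 km/s

r_p = 6052 + 293.6 = 6345.6 km = 6.3456×10⁶ m.
r_a = 6052 + 18530 = 24582 km = 2.4582×10⁷ m.
r = 6052 + 4599 = 10651 km = 1.065×10⁷ m.
Semi-major axis a = (r_p + r_a)/2 = 15464 km = 1.546×10⁷ m.
Vis-viva: v² = μ(2/r − 1/a) = 3.249×10¹⁴ × (1.878×10⁻⁷ − 6.467×10⁻⁸) = 4.000×10⁷ m²/s².
v = 6324 m/s = 6.324 km/s.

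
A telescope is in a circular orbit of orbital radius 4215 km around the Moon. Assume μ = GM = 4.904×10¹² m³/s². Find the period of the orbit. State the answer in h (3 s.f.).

T ≈ 6.82 h

r = 4215 km = 4.215×10⁶ m.
Kepler's third law: T = 2π√(r³/μ) = 2π√((4.215×10⁶)³ / 4.904×10¹²).
r³/μ = 1.527×10⁷ s², so T = 2π × 3.908×10³ = 2.455×10⁴ s.
Converting: 2.455×10⁴ s ÷ 3600 = 6.820 h.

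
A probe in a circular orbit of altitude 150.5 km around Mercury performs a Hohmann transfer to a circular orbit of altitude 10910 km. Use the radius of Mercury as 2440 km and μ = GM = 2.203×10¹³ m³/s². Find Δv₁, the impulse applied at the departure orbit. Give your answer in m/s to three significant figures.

Δv ≈ 858 m/s

r₁ = 2440 + 150.5 = 2590.5 km = 2.5905×10⁶ m.
r₂ = 2440 + 10910 = 13350 km = 1.3350×10⁷ m.
Transfer ellipse a_t = (r₁ + r₂)/2 = 7.970×10⁶ m.
At r₁: circular v_c1 = √(μ/r₁) = 2916 m/s; transfer-periherm v_p = √[μ(2/r₁ − 1/a_t)] = 3774 m/s.
Δv₁ = v_p − v_c1 = 858.0 m/s.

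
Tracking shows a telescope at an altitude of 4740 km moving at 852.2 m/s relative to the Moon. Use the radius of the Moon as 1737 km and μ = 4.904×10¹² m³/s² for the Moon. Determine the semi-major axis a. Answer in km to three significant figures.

r = 1737 + 4740 = 6477.0 km = 6.477×10⁶ m.
Vis-viva rearranged: 1/a = 2/r − v²/μ = 3.088×10⁻⁷ − 1.481×10⁻⁷ = 1.607×10⁻⁷ m⁻¹.
a = 6.223×10⁶ m = 6223.1 km.

a ≈ 6220 km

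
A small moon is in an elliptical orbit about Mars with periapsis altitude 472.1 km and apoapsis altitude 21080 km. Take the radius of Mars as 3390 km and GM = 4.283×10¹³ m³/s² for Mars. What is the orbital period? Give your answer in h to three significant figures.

r_p = 3390 + 472.1 = 3862.1 km = 3.8621×10⁶ m.
r_a = 3390 + 21080 = 24470 km = 2.4470×10⁷ m.
Semi-major axis a = (r_p + r_a)/2 = (3862.1 + 24470)/2 = 14166 km = 1.417×10⁷ m.
By Kepler's third law T = 2π√(a³/μ) = 2π × 8.147×10³ = 5.119×10⁴ s.
= 14.22 h.

T ≈ 14.2 h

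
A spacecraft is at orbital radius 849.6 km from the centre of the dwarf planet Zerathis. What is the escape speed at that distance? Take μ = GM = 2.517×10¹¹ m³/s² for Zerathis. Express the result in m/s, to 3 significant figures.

r = 849.6 km = 8.496×10⁵ m.
Escape speed v_esc = √(2μ/r) = √(2 × 2.517×10¹¹ / 8.496×10⁵) = √(5.925×10⁵) = 769.7 m/s.

v_esc ≈ 770 m/s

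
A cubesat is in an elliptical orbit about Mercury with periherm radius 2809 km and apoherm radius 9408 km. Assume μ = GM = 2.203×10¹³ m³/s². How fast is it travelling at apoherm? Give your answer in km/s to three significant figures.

Semi-major axis a = (r_p + r_a)/2 = 6108.5 km = 6.108×10⁶ m.
Vis-viva: v² = μ(2/r − 1/a) = 2.203×10¹³ × (2.126×10⁻⁷ − 1.637×10⁻⁷) = 1.077×10⁶ m²/s².
v = 1038 m/s = 1.038 km/s.

v ≈ 1.04 km/s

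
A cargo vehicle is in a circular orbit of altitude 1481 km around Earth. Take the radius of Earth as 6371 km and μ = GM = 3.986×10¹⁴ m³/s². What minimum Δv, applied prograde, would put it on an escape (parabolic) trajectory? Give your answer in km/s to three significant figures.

r = 6371 + 1481 = 7852.0 km = 7.8520×10⁶ m.
Circular speed v_c = √(μ/r) = 7125 m/s.
Escape speed v_esc = √(2μ/r) = √2 × v_c = 10080 m/s.
Δv = v_esc − v_c = 2951 m/s = 2.951 km/s.

Δv ≈ 2.95 km/s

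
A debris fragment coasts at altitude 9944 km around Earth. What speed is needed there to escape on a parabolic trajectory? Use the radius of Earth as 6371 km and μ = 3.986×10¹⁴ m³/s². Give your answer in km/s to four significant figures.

v_esc ≈ 6.990 km/s

r = 6371 + 9944 = 16315 km = 1.6315×10⁷ m.
Escape speed v_esc = √(2μ/r) = √(2 × 3.986×10¹⁴ / 1.632×10⁷) = √(4.886×10⁷) = 6990 m/s.
= 6.990 km/s.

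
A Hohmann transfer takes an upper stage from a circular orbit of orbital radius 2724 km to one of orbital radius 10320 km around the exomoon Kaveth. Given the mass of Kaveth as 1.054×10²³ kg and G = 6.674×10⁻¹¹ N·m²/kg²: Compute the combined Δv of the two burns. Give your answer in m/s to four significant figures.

Δv_total ≈ 706.5 m/s

μ = GM = 6.674×10⁻¹¹ × 1.054×10²³ = 7.034×10¹² m³/s².
r₁ = 2724 km = 2.724×10⁶ m.
r₂ = 10320 km = 1.032×10⁷ m.
Transfer ellipse a_t = (r₁ + r₂)/2 = 6.522×10⁶ m.
At r₁: circular v_c1 = √(μ/r₁) = 1607 m/s; transfer-periapsis v_p = √[μ(2/r₁ − 1/a_t)] = 2021 m/s.
Δv₁ = v_p − v_c1 = 414.5 m/s.
At r₂: circular v_c2 = √(μ/r₂) = 825.6 m/s; transfer-apoapsis v_a = √[μ(2/r₂ − 1/a_t)] = 533.6 m/s.
Δv₂ = v_c2 − v_a = 292.0 m/s.
Total Δv = Δv₁ + Δv₂ = 706.5 m/s.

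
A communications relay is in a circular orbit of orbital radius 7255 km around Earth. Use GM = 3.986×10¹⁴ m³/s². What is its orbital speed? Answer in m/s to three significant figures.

r = 7255 km = 7.255×10⁶ m.
For a circular orbit v = √(μ/r) = √(3.986×10¹⁴ / 7.255×10⁶) = √(5.494×10⁷) = 7412 m/s.

v ≈ 7410 m/s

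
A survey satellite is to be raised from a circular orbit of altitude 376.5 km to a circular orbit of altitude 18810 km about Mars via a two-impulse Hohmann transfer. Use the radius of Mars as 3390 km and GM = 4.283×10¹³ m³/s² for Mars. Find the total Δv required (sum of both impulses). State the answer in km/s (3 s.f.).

Δv_total ≈ 1.68 km/s

r₁ = 3390 + 376.5 = 3766.5 km = 3.7665×10⁶ m.
r₂ = 3390 + 18810 = 22200 km = 2.2200×10⁷ m.
Transfer ellipse a_t = (r₁ + r₂)/2 = 1.298×10⁷ m.
At r₁: circular v_c1 = √(μ/r₁) = 3372 m/s; transfer-periapsis v_p = √[μ(2/r₁ − 1/a_t)] = 4410 m/s.
Δv₁ = v_p − v_c1 = 1037 m/s.
At r₂: circular v_c2 = √(μ/r₂) = 1389 m/s; transfer-apoapsis v_a = √[μ(2/r₂ − 1/a_t)] = 748.1 m/s.
Δv₂ = v_c2 − v_a = 640.9 m/s.
Total Δv = Δv₁ + Δv₂ = 1678 m/s = 1.678 km/s.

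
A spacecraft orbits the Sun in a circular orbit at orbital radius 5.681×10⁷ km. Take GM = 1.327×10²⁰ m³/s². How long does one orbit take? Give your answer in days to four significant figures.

T ≈ 85.48 days

r = 5.681×10⁷ km = 5.681×10¹⁰ m.
Kepler's third law: T = 2π√(r³/μ) = 2π√((5.681×10¹⁰)³ / 1.327×10²⁰).
r³/μ = 1.382×10¹² s², so T = 2π × 1.175×10⁶ = 7.386×10⁶ s.
Converting: 7.386×10⁶ s ÷ 86400 = 85.48 days.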